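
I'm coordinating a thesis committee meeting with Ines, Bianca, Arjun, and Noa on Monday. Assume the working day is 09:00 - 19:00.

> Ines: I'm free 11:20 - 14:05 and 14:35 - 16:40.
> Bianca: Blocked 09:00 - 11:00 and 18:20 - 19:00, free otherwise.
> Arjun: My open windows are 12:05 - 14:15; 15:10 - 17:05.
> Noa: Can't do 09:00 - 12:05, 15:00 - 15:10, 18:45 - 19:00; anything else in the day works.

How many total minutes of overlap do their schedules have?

Ines free: 11:20-14:05, 14:35-16:40.
Bianca free: 11:00-18:20 (invert busy blocks within the working day).
Arjun free: 12:05-14:15, 15:10-17:05.
Noa free: 12:05-15:00, 15:10-18:45 (invert busy blocks within the working day).
Ines ∩ Bianca: 11:20-14:05, 14:35-16:40.
Ines ∩ Bianca ∩ Arjun: 12:05-14:05, 15:10-16:40.
Ines ∩ Bianca ∩ Arjun ∩ Noa: 12:05-14:05, 15:10-16:40.
Summing the common windows: 120 + 90 = 210 minutes.

210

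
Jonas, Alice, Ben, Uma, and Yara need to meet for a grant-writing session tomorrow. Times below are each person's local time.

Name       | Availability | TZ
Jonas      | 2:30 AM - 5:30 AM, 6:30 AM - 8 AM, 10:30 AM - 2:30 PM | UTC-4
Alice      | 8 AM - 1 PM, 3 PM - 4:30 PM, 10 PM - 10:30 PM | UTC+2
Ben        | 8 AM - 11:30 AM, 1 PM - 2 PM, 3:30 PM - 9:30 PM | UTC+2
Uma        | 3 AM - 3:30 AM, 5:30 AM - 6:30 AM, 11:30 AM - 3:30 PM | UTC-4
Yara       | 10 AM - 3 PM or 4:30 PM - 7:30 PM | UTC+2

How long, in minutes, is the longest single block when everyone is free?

Jonas in UTC: 06:30-09:30, 10:30-12:00, 14:30-18:30 (add 4h to convert from UTC-4).
Alice in UTC: 06:00-11:00, 13:00-14:30, 20:00-20:30 (subtract 2h to convert from UTC+2).
Ben in UTC: 06:00-09:30, 11:00-12:00, 13:30-19:30 (subtract 2h to convert from UTC+2).
Uma in UTC: 07:00-07:30, 09:30-10:30, 15:30-19:30 (add 4h to convert from UTC-4).
Yara in UTC: 08:00-13:00, 14:30-17:30 (subtract 2h to convert from UTC+2).
Jonas ∩ Alice: 06:30-09:30, 10:30-11:00.
Jonas ∩ Alice ∩ Ben: 06:30-09:30.
Jonas ∩ Alice ∩ Ben ∩ Uma: 07:00-07:30.
Jonas ∩ Alice ∩ Ben ∩ Uma ∩ Yara: ∅.
There is no time when everyone is free.
No common window exists, so the longest block is 0 minutes.

0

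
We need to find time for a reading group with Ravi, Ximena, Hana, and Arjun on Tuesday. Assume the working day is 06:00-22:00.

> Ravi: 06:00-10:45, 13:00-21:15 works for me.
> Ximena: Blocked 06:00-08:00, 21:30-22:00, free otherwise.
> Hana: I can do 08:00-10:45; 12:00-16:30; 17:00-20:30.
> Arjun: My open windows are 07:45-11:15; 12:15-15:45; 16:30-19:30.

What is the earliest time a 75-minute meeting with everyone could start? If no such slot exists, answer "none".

Ravi free: 06:00-10:45, 13:00-21:15.
Ximena free: 08:00-21:30 (invert busy blocks within the working day).
Hana free: 08:00-10:45, 12:00-16:30, 17:00-20:30.
Arjun free: 07:45-11:15, 12:15-15:45, 16:30-19:30.
Ravi ∩ Ximena: 08:00-10:45, 13:00-21:15.
Ravi ∩ Ximena ∩ Hana: 08:00-10:45, 13:00-16:30, 17:00-20:30.
Ravi ∩ Ximena ∩ Hana ∩ Arjun: 08:00-10:45, 13:00-15:45, 17:00-19:30.
The first common window of at least 75 minutes is 08:00-10:45, so the earliest start is 08:00.

08:00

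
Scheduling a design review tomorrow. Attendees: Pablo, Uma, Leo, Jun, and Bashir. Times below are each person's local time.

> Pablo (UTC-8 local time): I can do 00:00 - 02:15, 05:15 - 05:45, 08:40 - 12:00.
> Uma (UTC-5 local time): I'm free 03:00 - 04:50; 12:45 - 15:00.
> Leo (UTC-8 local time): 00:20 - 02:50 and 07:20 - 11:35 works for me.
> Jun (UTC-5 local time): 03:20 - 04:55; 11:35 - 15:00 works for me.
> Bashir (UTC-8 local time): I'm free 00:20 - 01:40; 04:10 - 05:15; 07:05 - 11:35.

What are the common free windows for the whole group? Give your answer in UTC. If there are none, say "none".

Pablo in UTC: 08:00-10:15, 13:15-13:45, 16:40-20:00 (add 8h to convert from UTC-8).
Uma in UTC: 08:00-09:50, 17:45-20:00 (add 5h to convert from UTC-5).
Leo in UTC: 08:20-10:50, 15:20-19:35 (add 8h to convert from UTC-8).
Jun in UTC: 08:20-09:55, 16:35-20:00 (add 5h to convert from UTC-5).
Bashir in UTC: 08:20-09:40, 12:10-13:15, 15:05-19:35 (add 8h to convert from UTC-8).
Pablo ∩ Uma: 08:00-09:50, 17:45-20:00.
Pablo ∩ Uma ∩ Leo: 08:20-09:50, 17:45-19:35.
Pablo ∩ Uma ∩ Leo ∩ Jun: 08:20-09:50, 17:45-19:35.
Pablo ∩ Uma ∩ Leo ∩ Jun ∩ Bashir: 08:20-09:40, 17:45-19:35.

08:20-09:40, 17:45-19:35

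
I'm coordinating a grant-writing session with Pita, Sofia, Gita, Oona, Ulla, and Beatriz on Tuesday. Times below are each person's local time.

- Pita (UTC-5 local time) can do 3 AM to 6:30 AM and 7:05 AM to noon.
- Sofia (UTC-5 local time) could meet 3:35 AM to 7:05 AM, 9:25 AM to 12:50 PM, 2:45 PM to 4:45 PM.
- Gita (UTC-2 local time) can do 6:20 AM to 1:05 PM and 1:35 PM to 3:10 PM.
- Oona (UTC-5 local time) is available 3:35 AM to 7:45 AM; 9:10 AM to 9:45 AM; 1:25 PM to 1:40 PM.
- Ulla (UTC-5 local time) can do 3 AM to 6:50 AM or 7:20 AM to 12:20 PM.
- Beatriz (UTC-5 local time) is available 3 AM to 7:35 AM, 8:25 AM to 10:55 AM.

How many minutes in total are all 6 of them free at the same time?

Pita in UTC: 08:00-11:30, 12:05-17:00 (add 5h to convert from UTC-5).
Sofia in UTC: 08:35-12:05, 14:25-17:50, 19:45-21:45 (add 5h to convert from UTC-5).
Gita in UTC: 08:20-15:05, 15:35-17:10 (add 2h to convert from UTC-2).
Oona in UTC: 08:35-12:45, 14:10-14:45, 18:25-18:40 (add 5h to convert from UTC-5).
Ulla in UTC: 08:00-11:50, 12:20-17:20 (add 5h to convert from UTC-5).
Beatriz in UTC: 08:00-12:35, 13:25-15:55 (add 5h to convert from UTC-5).
Pita ∩ Sofia: 08:35-11:30, 14:25-17:00.
Pita ∩ Sofia ∩ Gita: 08:35-11:30, 14:25-15:05, 15:35-17:00.
Pita ∩ Sofia ∩ Gita ∩ Oona: 08:35-11:30, 14:25-14:45.
Pita ∩ Sofia ∩ Gita ∩ Oona ∩ Ulla: 08:35-11:30, 14:25-14:45.
Pita ∩ Sofia ∩ Gita ∩ Oona ∩ Ulla ∩ Beatriz: 08:35-11:30, 14:25-14:45.
Those are the intersection windows.
Summing the common windows: 175 + 20 = 195 minutes.

195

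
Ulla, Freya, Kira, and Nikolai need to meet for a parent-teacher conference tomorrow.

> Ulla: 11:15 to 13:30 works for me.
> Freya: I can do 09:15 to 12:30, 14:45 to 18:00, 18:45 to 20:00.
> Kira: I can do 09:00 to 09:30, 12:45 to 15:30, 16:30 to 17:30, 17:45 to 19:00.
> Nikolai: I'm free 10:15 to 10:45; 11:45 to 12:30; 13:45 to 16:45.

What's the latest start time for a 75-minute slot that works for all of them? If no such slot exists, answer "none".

Ulla ∩ Freya: 11:15-12:30.
Ulla ∩ Freya ∩ Kira: ∅.
Ulla ∩ Freya ∩ Kira ∩ Nikolai: ∅.
There is no time when everyone is free.
No common window is at least 75 minutes long.

none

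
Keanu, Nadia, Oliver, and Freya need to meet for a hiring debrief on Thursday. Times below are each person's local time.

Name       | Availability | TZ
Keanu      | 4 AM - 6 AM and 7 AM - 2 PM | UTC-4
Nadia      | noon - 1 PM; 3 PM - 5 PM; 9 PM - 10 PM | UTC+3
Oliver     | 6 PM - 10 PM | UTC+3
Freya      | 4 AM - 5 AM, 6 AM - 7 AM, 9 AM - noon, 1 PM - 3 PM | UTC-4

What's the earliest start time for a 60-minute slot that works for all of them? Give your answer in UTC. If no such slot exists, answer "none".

none

Keanu in UTC: 08:00-10:00, 11:00-18:00 (add 4h to convert from UTC-4).
Nadia in UTC: 09:00-10:00, 12:00-14:00, 18:00-19:00 (subtract 3h to convert from UTC+3).
Oliver in UTC: 15:00-19:00 (subtract 3h to convert from UTC+3).
Freya in UTC: 08:00-09:00, 10:00-11:00, 13:00-16:00, 17:00-19:00 (add 4h to convert from UTC-4).
Keanu ∩ Nadia: 09:00-10:00, 12:00-14:00.
Keanu ∩ Nadia ∩ Oliver: ∅.
Keanu ∩ Nadia ∩ Oliver ∩ Freya: ∅.
There is no time when everyone is free.
No common window is at least 60 minutes long.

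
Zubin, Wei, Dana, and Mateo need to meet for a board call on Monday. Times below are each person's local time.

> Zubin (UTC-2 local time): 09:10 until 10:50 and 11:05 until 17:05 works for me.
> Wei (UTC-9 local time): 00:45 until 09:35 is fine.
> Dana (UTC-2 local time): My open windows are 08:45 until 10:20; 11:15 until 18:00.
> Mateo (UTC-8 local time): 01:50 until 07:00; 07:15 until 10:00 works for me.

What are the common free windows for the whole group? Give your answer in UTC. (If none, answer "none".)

11:10-12:20, 13:15-15:00, 15:15-18:00

Zubin in UTC: 11:10-12:50, 13:05-19:05 (add 2h to convert from UTC-2).
Wei in UTC: 09:45-18:35 (add 9h to convert from UTC-9).
Dana in UTC: 10:45-12:20, 13:15-20:00 (add 2h to convert from UTC-2).
Mateo in UTC: 09:50-15:00, 15:15-18:00 (add 8h to convert from UTC-8).
Zubin ∩ Wei: 11:10-12:50, 13:05-18:35.
Zubin ∩ Wei ∩ Dana: 11:10-12:20, 13:15-18:35.
Zubin ∩ Wei ∩ Dana ∩ Mateo: 11:10-12:20, 13:15-15:00, 15:15-18:00.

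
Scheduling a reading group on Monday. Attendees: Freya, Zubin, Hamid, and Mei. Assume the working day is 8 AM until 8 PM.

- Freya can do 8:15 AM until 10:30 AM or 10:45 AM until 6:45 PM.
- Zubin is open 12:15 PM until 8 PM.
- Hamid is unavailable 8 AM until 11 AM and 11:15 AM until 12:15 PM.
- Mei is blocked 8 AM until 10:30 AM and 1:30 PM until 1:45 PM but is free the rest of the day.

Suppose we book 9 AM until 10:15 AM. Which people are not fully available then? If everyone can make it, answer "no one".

Freya free: 08:15-10:30, 10:45-18:45.
Zubin free: 12:15-20:00.
Hamid free: 11:00-11:15, 12:15-20:00 (invert busy blocks within the working day).
Mei free: 10:30-13:30, 13:45-20:00 (invert busy blocks within the working day).
Freya: free for 09:00-10:15. Zubin: not fully free for 09:00-10:15. Hamid: not fully free for 09:00-10:15. Mei: not fully free for 09:00-10:15.

Hamid, Mei, Zubin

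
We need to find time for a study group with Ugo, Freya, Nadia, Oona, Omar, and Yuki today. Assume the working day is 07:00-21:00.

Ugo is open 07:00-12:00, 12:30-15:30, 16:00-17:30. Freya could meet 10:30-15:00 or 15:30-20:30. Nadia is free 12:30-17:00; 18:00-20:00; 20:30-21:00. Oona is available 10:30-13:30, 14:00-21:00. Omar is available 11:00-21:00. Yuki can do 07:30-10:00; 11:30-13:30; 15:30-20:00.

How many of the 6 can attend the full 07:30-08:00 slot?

Ugo and Yuki can make the full 07:30-08:00 slot — that's 2.

2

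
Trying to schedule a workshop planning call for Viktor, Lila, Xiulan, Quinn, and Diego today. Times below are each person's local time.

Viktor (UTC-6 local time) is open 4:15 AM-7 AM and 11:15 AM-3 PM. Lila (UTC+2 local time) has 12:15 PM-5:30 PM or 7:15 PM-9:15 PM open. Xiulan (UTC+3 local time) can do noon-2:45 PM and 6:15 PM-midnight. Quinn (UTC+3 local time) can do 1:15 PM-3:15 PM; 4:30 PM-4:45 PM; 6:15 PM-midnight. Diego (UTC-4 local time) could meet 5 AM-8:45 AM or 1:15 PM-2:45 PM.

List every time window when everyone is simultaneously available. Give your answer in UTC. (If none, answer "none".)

10:15-11:45, 17:15-18:45

Viktor in UTC: 10:15-13:00, 17:15-21:00 (add 6h to convert from UTC-6).
Lila in UTC: 10:15-15:30, 17:15-19:15 (subtract 2h to convert from UTC+2).
Xiulan in UTC: 09:00-11:45, 15:15-21:00 (subtract 3h to convert from UTC+3).
Quinn in UTC: 10:15-12:15, 13:30-13:45, 15:15-21:00 (subtract 3h to convert from UTC+3).
Diego in UTC: 09:00-12:45, 17:15-18:45 (add 4h to convert from UTC-4).
Viktor ∩ Lila: 10:15-13:00, 17:15-19:15.
Viktor ∩ Lila ∩ Xiulan: 10:15-11:45, 17:15-19:15.
Viktor ∩ Lila ∩ Xiulan ∩ Quinn: 10:15-11:45, 17:15-19:15.
Viktor ∩ Lila ∩ Xiulan ∩ Quinn ∩ Diego: 10:15-11:45, 17:15-18:45.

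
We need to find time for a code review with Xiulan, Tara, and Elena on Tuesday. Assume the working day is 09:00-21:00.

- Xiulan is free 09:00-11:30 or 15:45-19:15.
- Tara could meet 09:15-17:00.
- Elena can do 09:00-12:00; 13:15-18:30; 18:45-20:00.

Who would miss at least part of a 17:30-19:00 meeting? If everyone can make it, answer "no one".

Elena, Tara

Xiulan: free for 17:30-19:00. Tara: not fully free for 17:30-19:00. Elena: not fully free for 17:30-19:00.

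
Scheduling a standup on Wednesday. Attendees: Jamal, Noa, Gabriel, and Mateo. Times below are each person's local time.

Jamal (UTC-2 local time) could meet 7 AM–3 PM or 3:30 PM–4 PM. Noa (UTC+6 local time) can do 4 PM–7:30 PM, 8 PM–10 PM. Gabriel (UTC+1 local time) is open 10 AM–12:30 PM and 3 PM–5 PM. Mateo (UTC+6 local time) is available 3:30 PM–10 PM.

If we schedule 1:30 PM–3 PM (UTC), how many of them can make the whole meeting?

Jamal in UTC: 09:00-17:00, 17:30-18:00 (add 2h to convert from UTC-2).
Noa in UTC: 10:00-13:30, 14:00-16:00 (subtract 6h to convert from UTC+6).
Gabriel in UTC: 09:00-11:30, 14:00-16:00 (subtract 1h to convert from UTC+1).
Mateo in UTC: 09:30-16:00 (subtract 6h to convert from UTC+6).
Jamal and Mateo can make the full 13:30-15:00 slot — that's 2.

2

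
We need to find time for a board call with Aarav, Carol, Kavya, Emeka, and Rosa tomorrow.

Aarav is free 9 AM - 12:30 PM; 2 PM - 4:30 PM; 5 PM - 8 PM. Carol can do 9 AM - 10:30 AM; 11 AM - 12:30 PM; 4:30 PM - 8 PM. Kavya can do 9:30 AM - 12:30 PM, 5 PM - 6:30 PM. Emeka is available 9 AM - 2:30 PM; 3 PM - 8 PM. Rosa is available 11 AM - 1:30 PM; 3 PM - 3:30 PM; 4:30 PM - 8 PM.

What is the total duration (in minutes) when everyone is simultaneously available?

Aarav ∩ Carol: 09:00-10:30, 11:00-12:30, 17:00-20:00.
Aarav ∩ Carol ∩ Kavya: 09:30-10:30, 11:00-12:30, 17:00-18:30.
Aarav ∩ Carol ∩ Kavya ∩ Emeka: 09:30-10:30, 11:00-12:30, 17:00-18:30.
Aarav ∩ Carol ∩ Kavya ∩ Emeka ∩ Rosa: 11:00-12:30, 17:00-18:30.
Summing the common windows: 90 + 90 = 180 minutes.

180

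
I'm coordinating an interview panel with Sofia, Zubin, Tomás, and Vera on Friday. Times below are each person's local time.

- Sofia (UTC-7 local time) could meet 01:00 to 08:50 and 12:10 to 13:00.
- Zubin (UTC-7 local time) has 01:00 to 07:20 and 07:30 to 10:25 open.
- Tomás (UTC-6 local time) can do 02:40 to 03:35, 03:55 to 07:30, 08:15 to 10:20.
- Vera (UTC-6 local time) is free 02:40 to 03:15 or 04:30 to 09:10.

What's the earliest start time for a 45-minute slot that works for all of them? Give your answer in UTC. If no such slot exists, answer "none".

10:30

Sofia in UTC: 08:00-15:50, 19:10-20:00 (add 7h to convert from UTC-7).
Zubin in UTC: 08:00-14:20, 14:30-17:25 (add 7h to convert from UTC-7).
Tomás in UTC: 08:40-09:35, 09:55-13:30, 14:15-16:20 (add 6h to convert from UTC-6).
Vera in UTC: 08:40-09:15, 10:30-15:10 (add 6h to convert from UTC-6).
Sofia ∩ Zubin: 08:00-14:20, 14:30-15:50.
Sofia ∩ Zubin ∩ Tomás: 08:40-09:35, 09:55-13:30, 14:15-14:20, 14:30-15:50.
Sofia ∩ Zubin ∩ Tomás ∩ Vera: 08:40-09:15, 10:30-13:30, 14:15-14:20, 14:30-15:10.
The first common window of at least 45 minutes is 10:30-13:30, so the earliest start is 10:30.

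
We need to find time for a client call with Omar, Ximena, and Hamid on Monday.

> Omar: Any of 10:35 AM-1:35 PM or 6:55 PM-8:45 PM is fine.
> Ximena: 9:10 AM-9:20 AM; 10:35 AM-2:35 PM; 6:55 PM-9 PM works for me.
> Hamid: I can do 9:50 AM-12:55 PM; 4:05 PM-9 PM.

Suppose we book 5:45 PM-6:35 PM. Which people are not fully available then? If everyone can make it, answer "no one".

Omar, Ximena

Omar: not fully free for 17:45-18:35. Ximena: not fully free for 17:45-18:35. Hamid: free for 17:45-18:35.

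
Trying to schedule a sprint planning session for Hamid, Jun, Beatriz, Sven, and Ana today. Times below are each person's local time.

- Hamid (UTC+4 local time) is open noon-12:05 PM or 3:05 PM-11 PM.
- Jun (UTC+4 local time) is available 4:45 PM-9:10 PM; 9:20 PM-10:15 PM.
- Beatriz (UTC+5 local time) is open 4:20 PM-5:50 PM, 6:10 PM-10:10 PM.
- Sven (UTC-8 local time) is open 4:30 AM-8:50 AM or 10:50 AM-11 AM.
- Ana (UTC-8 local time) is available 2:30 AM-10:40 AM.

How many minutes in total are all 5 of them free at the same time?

Hamid in UTC: 08:00-08:05, 11:05-19:00 (subtract 4h to convert from UTC+4).
Jun in UTC: 12:45-17:10, 17:20-18:15 (subtract 4h to convert from UTC+4).
Beatriz in UTC: 11:20-12:50, 13:10-17:10 (subtract 5h to convert from UTC+5).
Sven in UTC: 12:30-16:50, 18:50-19:00 (add 8h to convert from UTC-8).
Ana in UTC: 10:30-18:40 (add 8h to convert from UTC-8).
Hamid ∩ Jun: 12:45-17:10, 17:20-18:15.
Hamid ∩ Jun ∩ Beatriz: 12:45-12:50, 13:10-17:10.
Hamid ∩ Jun ∩ Beatriz ∩ Sven: 12:45-12:50, 13:10-16:50.
Hamid ∩ Jun ∩ Beatriz ∩ Sven ∩ Ana: 12:45-12:50, 13:10-16:50.
Those are the intersection windows.
Summing the common windows: 5 + 220 = 225 minutes.

225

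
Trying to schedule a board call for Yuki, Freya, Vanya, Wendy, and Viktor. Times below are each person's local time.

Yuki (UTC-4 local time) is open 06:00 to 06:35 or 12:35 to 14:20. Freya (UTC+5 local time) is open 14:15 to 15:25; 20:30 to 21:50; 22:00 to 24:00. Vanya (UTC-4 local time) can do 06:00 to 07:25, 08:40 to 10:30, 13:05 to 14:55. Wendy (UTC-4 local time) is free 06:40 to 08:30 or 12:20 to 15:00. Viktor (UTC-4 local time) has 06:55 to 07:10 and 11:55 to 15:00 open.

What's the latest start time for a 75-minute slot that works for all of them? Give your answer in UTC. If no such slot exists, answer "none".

17:05

Yuki in UTC: 10:00-10:35, 16:35-18:20 (add 4h to convert from UTC-4).
Freya in UTC: 09:15-10:25, 15:30-16:50, 17:00-19:00 (subtract 5h to convert from UTC+5).
Vanya in UTC: 10:00-11:25, 12:40-14:30, 17:05-18:55 (add 4h to convert from UTC-4).
Wendy in UTC: 10:40-12:30, 16:20-19:00 (add 4h to convert from UTC-4).
Viktor in UTC: 10:55-11:10, 15:55-19:00 (add 4h to convert from UTC-4).
Yuki ∩ Freya: 10:00-10:25, 16:35-16:50, 17:00-18:20.
Yuki ∩ Freya ∩ Vanya: 10:00-10:25, 17:05-18:20.
Yuki ∩ Freya ∩ Vanya ∩ Wendy: 17:05-18:20.
Yuki ∩ Freya ∩ Vanya ∩ Wendy ∩ Viktor: 17:05-18:20.
The last common window of at least 75 minutes is 17:05-18:20; a 75-minute meeting can start as late as 17:05 and still end by 18:20.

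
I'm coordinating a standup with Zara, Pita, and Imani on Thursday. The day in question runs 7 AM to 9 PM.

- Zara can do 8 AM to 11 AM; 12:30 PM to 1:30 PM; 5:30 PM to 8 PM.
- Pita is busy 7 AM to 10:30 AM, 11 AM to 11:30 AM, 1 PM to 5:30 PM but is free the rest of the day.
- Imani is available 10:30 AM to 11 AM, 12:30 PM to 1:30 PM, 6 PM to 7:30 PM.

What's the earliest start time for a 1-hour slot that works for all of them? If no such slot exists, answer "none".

Zara free: 08:00-11:00, 12:30-13:30, 17:30-20:00.
Pita free: 10:30-11:00, 11:30-13:00, 17:30-21:00 (invert busy blocks within the working day).
Imani free: 10:30-11:00, 12:30-13:30, 18:00-19:30.
Zara ∩ Pita: 10:30-11:00, 12:30-13:00, 17:30-20:00.
Zara ∩ Pita ∩ Imani: 10:30-11:00, 12:30-13:00, 18:00-19:30.
So the common availability across everyone is 10:30-11:00, 12:30-13:00, 18:00-19:30.
The first common window of at least 60 minutes is 18:00-19:30, so the earliest start is 18:00.

18:00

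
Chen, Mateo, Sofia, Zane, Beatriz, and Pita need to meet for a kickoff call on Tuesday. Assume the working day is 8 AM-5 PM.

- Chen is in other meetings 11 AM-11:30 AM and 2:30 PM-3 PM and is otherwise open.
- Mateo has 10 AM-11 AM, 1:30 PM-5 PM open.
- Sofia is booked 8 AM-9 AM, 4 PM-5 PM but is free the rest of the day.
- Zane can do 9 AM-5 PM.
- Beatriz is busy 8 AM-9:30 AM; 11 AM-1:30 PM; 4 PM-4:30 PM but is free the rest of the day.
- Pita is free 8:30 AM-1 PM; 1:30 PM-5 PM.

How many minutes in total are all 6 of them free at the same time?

180

Chen free: 08:00-11:00, 11:30-14:30, 15:00-17:00 (invert busy blocks within the working day).
Mateo free: 10:00-11:00, 13:30-17:00.
Sofia free: 09:00-16:00 (invert busy blocks within the working day).
Zane free: 09:00-17:00.
Beatriz free: 09:30-11:00, 13:30-16:00, 16:30-17:00 (invert busy blocks within the working day).
Pita free: 08:30-13:00, 13:30-17:00.
Chen ∩ Mateo: 10:00-11:00, 13:30-14:30, 15:00-17:00.
Chen ∩ Mateo ∩ Sofia: 10:00-11:00, 13:30-14:30, 15:00-16:00.
Chen ∩ Mateo ∩ Sofia ∩ Zane: 10:00-11:00, 13:30-14:30, 15:00-16:00.
Chen ∩ Mateo ∩ Sofia ∩ Zane ∩ Beatriz: 10:00-11:00, 13:30-14:30, 15:00-16:00.
Chen ∩ Mateo ∩ Sofia ∩ Zane ∩ Beatriz ∩ Pita: 10:00-11:00, 13:30-14:30, 15:00-16:00.
So the common availability across everyone is 10:00-11:00, 13:30-14:30, 15:00-16:00.
Summing the common windows: 60 + 60 + 60 = 180 minutes.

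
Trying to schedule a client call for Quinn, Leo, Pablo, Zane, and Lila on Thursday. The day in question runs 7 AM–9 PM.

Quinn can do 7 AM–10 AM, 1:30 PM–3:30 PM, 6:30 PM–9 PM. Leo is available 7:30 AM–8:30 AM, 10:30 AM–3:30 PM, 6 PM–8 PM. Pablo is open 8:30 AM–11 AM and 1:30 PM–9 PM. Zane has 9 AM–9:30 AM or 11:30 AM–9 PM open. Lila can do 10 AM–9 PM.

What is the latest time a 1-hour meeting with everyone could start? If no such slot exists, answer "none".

19:00

Quinn ∩ Leo: 07:30-08:30, 13:30-15:30, 18:30-20:00.
Quinn ∩ Leo ∩ Pablo: 13:30-15:30, 18:30-20:00.
Quinn ∩ Leo ∩ Pablo ∩ Zane: 13:30-15:30, 18:30-20:00.
Quinn ∩ Leo ∩ Pablo ∩ Zane ∩ Lila: 13:30-15:30, 18:30-20:00.
Those are the intersection windows.
The last common window of at least 60 minutes is 18:30-20:00; a 60-minute meeting can start as late as 19:00 and still end by 20:00.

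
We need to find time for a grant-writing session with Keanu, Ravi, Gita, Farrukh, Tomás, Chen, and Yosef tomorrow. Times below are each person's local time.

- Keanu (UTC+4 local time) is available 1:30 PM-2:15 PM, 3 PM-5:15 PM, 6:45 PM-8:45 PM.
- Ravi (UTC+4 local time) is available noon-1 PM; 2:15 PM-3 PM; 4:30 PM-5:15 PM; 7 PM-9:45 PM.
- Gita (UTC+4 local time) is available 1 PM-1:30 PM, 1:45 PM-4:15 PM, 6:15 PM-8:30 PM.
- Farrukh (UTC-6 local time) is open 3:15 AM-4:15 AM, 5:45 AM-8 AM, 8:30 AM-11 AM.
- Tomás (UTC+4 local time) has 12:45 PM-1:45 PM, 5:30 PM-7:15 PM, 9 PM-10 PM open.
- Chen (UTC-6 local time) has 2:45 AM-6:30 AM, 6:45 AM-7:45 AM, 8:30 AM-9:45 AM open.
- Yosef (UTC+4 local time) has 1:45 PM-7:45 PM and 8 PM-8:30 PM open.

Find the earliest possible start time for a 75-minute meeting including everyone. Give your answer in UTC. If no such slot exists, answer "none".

none

Keanu in UTC: 09:30-10:15, 11:00-13:15, 14:45-16:45 (subtract 4h to convert from UTC+4).
Ravi in UTC: 08:00-09:00, 10:15-11:00, 12:30-13:15, 15:00-17:45 (subtract 4h to convert from UTC+4).
Gita in UTC: 09:00-09:30, 09:45-12:15, 14:15-16:30 (subtract 4h to convert from UTC+4).
Farrukh in UTC: 09:15-10:15, 11:45-14:00, 14:30-17:00 (add 6h to convert from UTC-6).
Tomás in UTC: 08:45-09:45, 13:30-15:15, 17:00-18:00 (subtract 4h to convert from UTC+4).
Chen in UTC: 08:45-12:30, 12:45-13:45, 14:30-15:45 (add 6h to convert from UTC-6).
Yosef in UTC: 09:45-15:45, 16:00-16:30 (subtract 4h to convert from UTC+4).
Keanu ∩ Ravi: 12:30-13:15, 15:00-16:45.
Keanu ∩ Ravi ∩ Gita: 15:00-16:30.
Keanu ∩ Ravi ∩ Gita ∩ Farrukh: 15:00-16:30.
Keanu ∩ Ravi ∩ Gita ∩ Farrukh ∩ Tomás: 15:00-15:15.
Keanu ∩ Ravi ∩ Gita ∩ Farrukh ∩ Tomás ∩ Chen: 15:00-15:15.
Keanu ∩ Ravi ∩ Gita ∩ Farrukh ∩ Tomás ∩ Chen ∩ Yosef: 15:00-15:15.
No common window is at least 75 minutes long.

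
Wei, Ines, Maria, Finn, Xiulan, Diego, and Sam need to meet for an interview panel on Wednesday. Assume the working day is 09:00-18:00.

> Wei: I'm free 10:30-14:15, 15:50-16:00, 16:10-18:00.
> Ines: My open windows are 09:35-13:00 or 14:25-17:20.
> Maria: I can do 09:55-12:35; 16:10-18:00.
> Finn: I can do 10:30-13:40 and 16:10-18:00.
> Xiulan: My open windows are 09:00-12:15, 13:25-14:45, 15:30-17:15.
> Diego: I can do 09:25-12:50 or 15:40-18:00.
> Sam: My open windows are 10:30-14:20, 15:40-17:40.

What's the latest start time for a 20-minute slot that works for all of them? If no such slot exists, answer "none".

Wei ∩ Ines: 10:30-13:00, 15:50-16:00, 16:10-17:20.
Wei ∩ Ines ∩ Maria: 10:30-12:35, 16:10-17:20.
Wei ∩ Ines ∩ Maria ∩ Finn: 10:30-12:35, 16:10-17:20.
Wei ∩ Ines ∩ Maria ∩ Finn ∩ Xiulan: 10:30-12:15, 16:10-17:15.
Wei ∩ Ines ∩ Maria ∩ Finn ∩ Xiulan ∩ Diego: 10:30-12:15, 16:10-17:15.
Wei ∩ Ines ∩ Maria ∩ Finn ∩ Xiulan ∩ Diego ∩ Sam: 10:30-12:15, 16:10-17:15.
The last common window of at least 20 minutes is 16:10-17:15; a 20-minute meeting can start as late as 16:55 and still end by 17:15.

16:55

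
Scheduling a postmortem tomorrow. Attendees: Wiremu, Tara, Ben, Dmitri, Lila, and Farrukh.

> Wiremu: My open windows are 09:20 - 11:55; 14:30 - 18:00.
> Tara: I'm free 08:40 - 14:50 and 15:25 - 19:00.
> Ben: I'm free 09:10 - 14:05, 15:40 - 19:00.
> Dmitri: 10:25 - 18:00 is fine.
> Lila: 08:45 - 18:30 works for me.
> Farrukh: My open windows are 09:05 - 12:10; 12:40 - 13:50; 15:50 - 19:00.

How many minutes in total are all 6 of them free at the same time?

220

Wiremu ∩ Tara: 09:20-11:55, 14:30-14:50, 15:25-18:00.
Wiremu ∩ Tara ∩ Ben: 09:20-11:55, 15:40-18:00.
Wiremu ∩ Tara ∩ Ben ∩ Dmitri: 10:25-11:55, 15:40-18:00.
Wiremu ∩ Tara ∩ Ben ∩ Dmitri ∩ Lila: 10:25-11:55, 15:40-18:00.
Wiremu ∩ Tara ∩ Ben ∩ Dmitri ∩ Lila ∩ Farrukh: 10:25-11:55, 15:50-18:00.
Summing the common windows: 90 + 130 = 220 minutes.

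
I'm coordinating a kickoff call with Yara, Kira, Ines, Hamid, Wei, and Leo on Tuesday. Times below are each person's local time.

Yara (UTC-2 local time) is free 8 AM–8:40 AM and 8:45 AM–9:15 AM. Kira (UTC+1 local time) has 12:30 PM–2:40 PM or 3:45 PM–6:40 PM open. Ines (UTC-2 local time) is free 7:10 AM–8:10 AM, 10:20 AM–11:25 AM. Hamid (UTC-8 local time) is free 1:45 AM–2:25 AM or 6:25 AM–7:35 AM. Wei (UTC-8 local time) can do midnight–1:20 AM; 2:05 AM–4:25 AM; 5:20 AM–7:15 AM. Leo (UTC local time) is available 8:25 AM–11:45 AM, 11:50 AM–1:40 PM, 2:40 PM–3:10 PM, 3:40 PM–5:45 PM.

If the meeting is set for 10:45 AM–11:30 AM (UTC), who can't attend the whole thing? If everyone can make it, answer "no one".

Yara in UTC: 10:00-10:40, 10:45-11:15 (add 2h to convert from UTC-2).
Kira in UTC: 11:30-13:40, 14:45-17:40 (subtract 1h to convert from UTC+1).
Ines in UTC: 09:10-10:10, 12:20-13:25 (add 2h to convert from UTC-2).
Hamid in UTC: 09:45-10:25, 14:25-15:35 (add 8h to convert from UTC-8).
Wei in UTC: 08:00-09:20, 10:05-12:25, 13:20-15:15 (add 8h to convert from UTC-8).
Leo in UTC: 08:25-11:45, 11:50-13:40, 14:40-15:10, 15:40-17:45.
Yara: not fully free for 10:45-11:30. Kira: not fully free for 10:45-11:30. Ines: not fully free for 10:45-11:30. Hamid: not fully free for 10:45-11:30. Wei: free for 10:45-11:30. Leo: free for 10:45-11:30.

Hamid, Ines, Kira, Yara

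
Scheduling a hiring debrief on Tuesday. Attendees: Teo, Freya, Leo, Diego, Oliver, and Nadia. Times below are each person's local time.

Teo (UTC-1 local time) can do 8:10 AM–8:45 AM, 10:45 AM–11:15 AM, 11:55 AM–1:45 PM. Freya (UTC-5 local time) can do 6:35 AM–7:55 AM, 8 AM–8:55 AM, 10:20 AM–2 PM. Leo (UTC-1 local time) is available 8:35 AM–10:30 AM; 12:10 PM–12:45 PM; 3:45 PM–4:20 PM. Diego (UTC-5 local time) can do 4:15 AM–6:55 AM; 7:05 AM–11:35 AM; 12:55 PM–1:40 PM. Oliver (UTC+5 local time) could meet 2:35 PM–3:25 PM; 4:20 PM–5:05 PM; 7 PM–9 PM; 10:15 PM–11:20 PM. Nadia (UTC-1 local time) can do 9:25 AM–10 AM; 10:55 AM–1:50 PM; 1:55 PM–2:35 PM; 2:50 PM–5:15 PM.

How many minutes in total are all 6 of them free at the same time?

0

Teo in UTC: 09:10-09:45, 11:45-12:15, 12:55-14:45 (add 1h to convert from UTC-1).
Freya in UTC: 11:35-12:55, 13:00-13:55, 15:20-19:00 (add 5h to convert from UTC-5).
Leo in UTC: 09:35-11:30, 13:10-13:45, 16:45-17:20 (add 1h to convert from UTC-1).
Diego in UTC: 09:15-11:55, 12:05-16:35, 17:55-18:40 (add 5h to convert from UTC-5).
Oliver in UTC: 09:35-10:25, 11:20-12:05, 14:00-16:00, 17:15-18:20 (subtract 5h to convert from UTC+5).
Nadia in UTC: 10:25-11:00, 11:55-14:50, 14:55-15:35, 15:50-18:15 (add 1h to convert from UTC-1).
Teo ∩ Freya: 11:45-12:15, 13:00-13:55.
Teo ∩ Freya ∩ Leo: 13:10-13:45.
Teo ∩ Freya ∩ Leo ∩ Diego: 13:10-13:45.
Teo ∩ Freya ∩ Leo ∩ Diego ∩ Oliver: ∅.
Teo ∩ Freya ∩ Leo ∩ Diego ∩ Oliver ∩ Nadia: ∅.
There is no time when everyone is free.
There is no common window, so the total is 0 minutes.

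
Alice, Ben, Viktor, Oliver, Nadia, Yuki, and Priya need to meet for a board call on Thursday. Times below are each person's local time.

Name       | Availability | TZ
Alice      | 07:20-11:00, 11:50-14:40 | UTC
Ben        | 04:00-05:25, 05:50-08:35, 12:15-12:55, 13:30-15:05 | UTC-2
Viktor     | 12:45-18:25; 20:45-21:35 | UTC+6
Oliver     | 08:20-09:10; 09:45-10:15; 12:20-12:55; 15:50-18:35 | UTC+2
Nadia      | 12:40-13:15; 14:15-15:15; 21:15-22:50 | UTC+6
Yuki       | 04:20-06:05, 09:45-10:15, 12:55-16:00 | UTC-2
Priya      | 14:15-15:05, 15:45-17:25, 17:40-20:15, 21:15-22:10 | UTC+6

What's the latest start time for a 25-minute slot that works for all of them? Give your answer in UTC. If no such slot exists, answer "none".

none

Alice in UTC: 07:20-11:00, 11:50-14:40.
Ben in UTC: 06:00-07:25, 07:50-10:35, 14:15-14:55, 15:30-17:05 (add 2h to convert from UTC-2).
Viktor in UTC: 06:45-12:25, 14:45-15:35 (subtract 6h to convert from UTC+6).
Oliver in UTC: 06:20-07:10, 07:45-08:15, 10:20-10:55, 13:50-16:35 (subtract 2h to convert from UTC+2).
Nadia in UTC: 06:40-07:15, 08:15-09:15, 15:15-16:50 (subtract 6h to convert from UTC+6).
Yuki in UTC: 06:20-08:05, 11:45-12:15, 14:55-18:00 (add 2h to convert from UTC-2).
Priya in UTC: 08:15-09:05, 09:45-11:25, 11:40-14:15, 15:15-16:10 (subtract 6h to convert from UTC+6).
Alice ∩ Ben: 07:20-07:25, 07:50-10:35, 14:15-14:40.
Alice ∩ Ben ∩ Viktor: 07:20-07:25, 07:50-10:35.
Alice ∩ Ben ∩ Viktor ∩ Oliver: 07:50-08:15, 10:20-10:35.
Alice ∩ Ben ∩ Viktor ∩ Oliver ∩ Nadia: ∅.
Alice ∩ Ben ∩ Viktor ∩ Oliver ∩ Nadia ∩ Yuki: ∅.
Alice ∩ Ben ∩ Viktor ∩ Oliver ∩ Nadia ∩ Yuki ∩ Priya: ∅.
There is no time when everyone is free.
No common window is at least 25 minutes long.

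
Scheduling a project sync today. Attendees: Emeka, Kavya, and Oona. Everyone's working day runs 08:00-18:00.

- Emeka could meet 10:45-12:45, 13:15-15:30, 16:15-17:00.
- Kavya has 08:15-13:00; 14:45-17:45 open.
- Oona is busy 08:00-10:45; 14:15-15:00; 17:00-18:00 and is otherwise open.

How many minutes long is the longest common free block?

120

Emeka free: 10:45-12:45, 13:15-15:30, 16:15-17:00.
Kavya free: 08:15-13:00, 14:45-17:45.
Oona free: 10:45-14:15, 15:00-17:00 (invert busy blocks within the working day).
Emeka ∩ Kavya: 10:45-12:45, 14:45-15:30, 16:15-17:00.
Emeka ∩ Kavya ∩ Oona: 10:45-12:45, 15:00-15:30, 16:15-17:00.
The longest is 10:45-12:45 at 120 minutes.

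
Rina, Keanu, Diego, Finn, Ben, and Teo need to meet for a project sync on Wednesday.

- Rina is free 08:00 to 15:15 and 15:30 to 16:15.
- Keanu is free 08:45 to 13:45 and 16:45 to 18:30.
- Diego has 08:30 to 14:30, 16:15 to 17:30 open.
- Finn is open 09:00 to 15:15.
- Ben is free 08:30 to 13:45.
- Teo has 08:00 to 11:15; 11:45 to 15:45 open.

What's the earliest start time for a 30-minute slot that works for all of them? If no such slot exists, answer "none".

09:00

Rina ∩ Keanu: 08:45-13:45.
Rina ∩ Keanu ∩ Diego: 08:45-13:45.
Rina ∩ Keanu ∩ Diego ∩ Finn: 09:00-13:45.
Rina ∩ Keanu ∩ Diego ∩ Finn ∩ Ben: 09:00-13:45.
Rina ∩ Keanu ∩ Diego ∩ Finn ∩ Ben ∩ Teo: 09:00-11:15, 11:45-13:45.
The first common window of at least 30 minutes is 09:00-11:15, so the earliest start is 09:00.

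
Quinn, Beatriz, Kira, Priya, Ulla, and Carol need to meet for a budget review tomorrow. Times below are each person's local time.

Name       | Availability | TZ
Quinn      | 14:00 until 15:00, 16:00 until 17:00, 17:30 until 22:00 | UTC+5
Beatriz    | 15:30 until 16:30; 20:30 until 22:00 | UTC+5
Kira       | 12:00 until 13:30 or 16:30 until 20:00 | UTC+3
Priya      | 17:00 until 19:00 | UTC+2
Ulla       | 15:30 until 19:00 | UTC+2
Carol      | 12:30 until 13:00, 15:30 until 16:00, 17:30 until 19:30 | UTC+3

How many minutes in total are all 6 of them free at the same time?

Quinn in UTC: 09:00-10:00, 11:00-12:00, 12:30-17:00 (subtract 5h to convert from UTC+5).
Beatriz in UTC: 10:30-11:30, 15:30-17:00 (subtract 5h to convert from UTC+5).
Kira in UTC: 09:00-10:30, 13:30-17:00 (subtract 3h to convert from UTC+3).
Priya in UTC: 15:00-17:00 (subtract 2h to convert from UTC+2).
Ulla in UTC: 13:30-17:00 (subtract 2h to convert from UTC+2).
Carol in UTC: 09:30-10:00, 12:30-13:00, 14:30-16:30 (subtract 3h to convert from UTC+3).
Quinn ∩ Beatriz: 11:00-11:30, 15:30-17:00.
Quinn ∩ Beatriz ∩ Kira: 15:30-17:00.
Quinn ∩ Beatriz ∩ Kira ∩ Priya: 15:30-17:00.
Quinn ∩ Beatriz ∩ Kira ∩ Priya ∩ Ulla: 15:30-17:00.
Quinn ∩ Beatriz ∩ Kira ∩ Priya ∩ Ulla ∩ Carol: 15:30-16:30.
Those are the intersection windows.
That's a single block of 60 minutes.

60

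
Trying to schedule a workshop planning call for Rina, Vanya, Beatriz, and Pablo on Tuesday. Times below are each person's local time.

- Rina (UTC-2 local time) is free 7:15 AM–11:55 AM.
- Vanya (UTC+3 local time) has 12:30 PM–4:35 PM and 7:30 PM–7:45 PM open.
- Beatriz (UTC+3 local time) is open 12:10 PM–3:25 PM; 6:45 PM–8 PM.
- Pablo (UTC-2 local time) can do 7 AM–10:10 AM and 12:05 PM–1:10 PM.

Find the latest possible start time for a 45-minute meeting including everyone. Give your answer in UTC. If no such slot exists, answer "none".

11:25

Rina in UTC: 09:15-13:55 (add 2h to convert from UTC-2).
Vanya in UTC: 09:30-13:35, 16:30-16:45 (subtract 3h to convert from UTC+3).
Beatriz in UTC: 09:10-12:25, 15:45-17:00 (subtract 3h to convert from UTC+3).
Pablo in UTC: 09:00-12:10, 14:05-15:10 (add 2h to convert from UTC-2).
Rina ∩ Vanya: 09:30-13:35.
Rina ∩ Vanya ∩ Beatriz: 09:30-12:25.
Rina ∩ Vanya ∩ Beatriz ∩ Pablo: 09:30-12:10.
The last common window of at least 45 minutes is 09:30-12:10; a 45-minute meeting can start as late as 11:25 and still end by 12:10.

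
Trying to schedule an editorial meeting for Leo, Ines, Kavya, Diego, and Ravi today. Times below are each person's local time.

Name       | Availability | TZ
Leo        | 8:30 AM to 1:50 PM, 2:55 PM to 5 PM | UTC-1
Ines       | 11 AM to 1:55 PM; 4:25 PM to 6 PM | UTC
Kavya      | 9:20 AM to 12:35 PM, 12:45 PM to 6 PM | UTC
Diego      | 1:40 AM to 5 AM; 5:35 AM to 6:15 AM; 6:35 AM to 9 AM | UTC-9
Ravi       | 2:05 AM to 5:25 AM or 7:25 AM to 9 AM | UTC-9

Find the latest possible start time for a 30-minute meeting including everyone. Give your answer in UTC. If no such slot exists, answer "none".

Leo in UTC: 09:30-14:50, 15:55-18:00 (add 1h to convert from UTC-1).
Ines in UTC: 11:00-13:55, 16:25-18:00.
Kavya in UTC: 09:20-12:35, 12:45-18:00.
Diego in UTC: 10:40-14:00, 14:35-15:15, 15:35-18:00 (add 9h to convert from UTC-9).
Ravi in UTC: 11:05-14:25, 16:25-18:00 (add 9h to convert from UTC-9).
Leo ∩ Ines: 11:00-13:55, 16:25-18:00.
Leo ∩ Ines ∩ Kavya: 11:00-12:35, 12:45-13:55, 16:25-18:00.
Leo ∩ Ines ∩ Kavya ∩ Diego: 11:00-12:35, 12:45-13:55, 16:25-18:00.
Leo ∩ Ines ∩ Kavya ∩ Diego ∩ Ravi: 11:05-12:35, 12:45-13:55, 16:25-18:00.
The last common window of at least 30 minutes is 16:25-18:00; a 30-minute meeting can start as late as 17:30 and still end by 18:00.

17:30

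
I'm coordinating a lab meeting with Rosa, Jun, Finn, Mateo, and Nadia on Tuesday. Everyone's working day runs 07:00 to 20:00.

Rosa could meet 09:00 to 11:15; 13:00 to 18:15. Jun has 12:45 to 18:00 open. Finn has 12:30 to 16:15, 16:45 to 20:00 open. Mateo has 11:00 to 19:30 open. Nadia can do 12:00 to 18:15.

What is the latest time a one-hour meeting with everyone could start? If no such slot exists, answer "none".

Rosa ∩ Jun: 13:00-18:00.
Rosa ∩ Jun ∩ Finn: 13:00-16:15, 16:45-18:00.
Rosa ∩ Jun ∩ Finn ∩ Mateo: 13:00-16:15, 16:45-18:00.
Rosa ∩ Jun ∩ Finn ∩ Mateo ∩ Nadia: 13:00-16:15, 16:45-18:00.
Those are the intersection windows.
The last common window of at least 60 minutes is 16:45-18:00; a 60-minute meeting can start as late as 17:00 and still end by 18:00.

17:00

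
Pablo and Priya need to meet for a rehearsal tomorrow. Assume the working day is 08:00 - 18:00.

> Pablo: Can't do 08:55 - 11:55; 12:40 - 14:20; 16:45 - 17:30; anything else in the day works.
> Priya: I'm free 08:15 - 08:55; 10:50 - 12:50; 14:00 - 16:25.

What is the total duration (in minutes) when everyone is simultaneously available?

210

Pablo free: 08:00-08:55, 11:55-12:40, 14:20-16:45, 17:30-18:00 (invert busy blocks within the working day).
Priya free: 08:15-08:55, 10:50-12:50, 14:00-16:25.
Pablo ∩ Priya: 08:15-08:55, 11:55-12:40, 14:20-16:25.
Summing the common windows: 40 + 45 + 125 = 210 minutes.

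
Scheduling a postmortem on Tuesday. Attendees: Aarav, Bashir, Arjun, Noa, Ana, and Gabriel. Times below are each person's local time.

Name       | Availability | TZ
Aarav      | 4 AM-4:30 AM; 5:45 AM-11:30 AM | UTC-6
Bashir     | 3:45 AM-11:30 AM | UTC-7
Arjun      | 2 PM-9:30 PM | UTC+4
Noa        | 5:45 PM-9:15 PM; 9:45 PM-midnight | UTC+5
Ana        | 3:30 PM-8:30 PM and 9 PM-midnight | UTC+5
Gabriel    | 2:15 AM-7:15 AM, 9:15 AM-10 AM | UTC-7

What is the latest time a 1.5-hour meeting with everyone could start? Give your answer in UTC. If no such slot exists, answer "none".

12:45

Aarav in UTC: 10:00-10:30, 11:45-17:30 (add 6h to convert from UTC-6).
Bashir in UTC: 10:45-18:30 (add 7h to convert from UTC-7).
Arjun in UTC: 10:00-17:30 (subtract 4h to convert from UTC+4).
Noa in UTC: 12:45-16:15, 16:45-19:00 (subtract 5h to convert from UTC+5).
Ana in UTC: 10:30-15:30, 16:00-19:00 (subtract 5h to convert from UTC+5).
Gabriel in UTC: 09:15-14:15, 16:15-17:00 (add 7h to convert from UTC-7).
Aarav ∩ Bashir: 11:45-17:30.
Aarav ∩ Bashir ∩ Arjun: 11:45-17:30.
Aarav ∩ Bashir ∩ Arjun ∩ Noa: 12:45-16:15, 16:45-17:30.
Aarav ∩ Bashir ∩ Arjun ∩ Noa ∩ Ana: 12:45-15:30, 16:00-16:15, 16:45-17:30.
Aarav ∩ Bashir ∩ Arjun ∩ Noa ∩ Ana ∩ Gabriel: 12:45-14:15, 16:45-17:00.
The last common window of at least 90 minutes is 12:45-14:15; a 90-minute meeting can start as late as 12:45 and still end by 14:15.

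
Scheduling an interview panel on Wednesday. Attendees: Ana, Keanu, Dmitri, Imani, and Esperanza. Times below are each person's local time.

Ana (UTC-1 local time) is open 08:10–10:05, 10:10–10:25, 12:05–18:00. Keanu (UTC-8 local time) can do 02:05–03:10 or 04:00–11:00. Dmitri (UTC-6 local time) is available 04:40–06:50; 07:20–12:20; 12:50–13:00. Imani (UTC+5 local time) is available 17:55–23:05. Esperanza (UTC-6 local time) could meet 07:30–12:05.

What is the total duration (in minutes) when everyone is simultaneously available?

275

Ana in UTC: 09:10-11:05, 11:10-11:25, 13:05-19:00 (add 1h to convert from UTC-1).
Keanu in UTC: 10:05-11:10, 12:00-19:00 (add 8h to convert from UTC-8).
Dmitri in UTC: 10:40-12:50, 13:20-18:20, 18:50-19:00 (add 6h to convert from UTC-6).
Imani in UTC: 12:55-18:05 (subtract 5h to convert from UTC+5).
Esperanza in UTC: 13:30-18:05 (add 6h to convert from UTC-6).
Ana ∩ Keanu: 10:05-11:05, 13:05-19:00.
Ana ∩ Keanu ∩ Dmitri: 10:40-11:05, 13:20-18:20, 18:50-19:00.
Ana ∩ Keanu ∩ Dmitri ∩ Imani: 13:20-18:05.
Ana ∩ Keanu ∩ Dmitri ∩ Imani ∩ Esperanza: 13:30-18:05.
That's a single block of 275 minutes.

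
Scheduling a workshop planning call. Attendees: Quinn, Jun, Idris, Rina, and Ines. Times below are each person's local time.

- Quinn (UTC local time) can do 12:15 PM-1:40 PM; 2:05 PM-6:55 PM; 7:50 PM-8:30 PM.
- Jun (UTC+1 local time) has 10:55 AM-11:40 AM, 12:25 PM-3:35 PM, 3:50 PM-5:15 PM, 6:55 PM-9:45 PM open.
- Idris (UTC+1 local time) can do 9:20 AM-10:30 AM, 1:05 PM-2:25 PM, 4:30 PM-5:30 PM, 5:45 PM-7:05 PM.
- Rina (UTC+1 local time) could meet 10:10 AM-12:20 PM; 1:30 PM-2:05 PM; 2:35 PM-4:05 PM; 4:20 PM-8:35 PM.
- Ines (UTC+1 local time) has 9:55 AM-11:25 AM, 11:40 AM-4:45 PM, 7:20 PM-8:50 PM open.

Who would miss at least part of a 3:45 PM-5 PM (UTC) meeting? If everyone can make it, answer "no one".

Quinn in UTC: 12:15-13:40, 14:05-18:55, 19:50-20:30.
Jun in UTC: 09:55-10:40, 11:25-14:35, 14:50-16:15, 17:55-20:45 (subtract 1h to convert from UTC+1).
Idris in UTC: 08:20-09:30, 12:05-13:25, 15:30-16:30, 16:45-18:05 (subtract 1h to convert from UTC+1).
Rina in UTC: 09:10-11:20, 12:30-13:05, 13:35-15:05, 15:20-19:35 (subtract 1h to convert from UTC+1).
Ines in UTC: 08:55-10:25, 10:40-15:45, 18:20-19:50 (subtract 1h to convert from UTC+1).
Quinn: free for 15:45-17:00. Jun: not fully free for 15:45-17:00. Idris: not fully free for 15:45-17:00. Rina: free for 15:45-17:00. Ines: not fully free for 15:45-17:00.

Idris, Ines, Jun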